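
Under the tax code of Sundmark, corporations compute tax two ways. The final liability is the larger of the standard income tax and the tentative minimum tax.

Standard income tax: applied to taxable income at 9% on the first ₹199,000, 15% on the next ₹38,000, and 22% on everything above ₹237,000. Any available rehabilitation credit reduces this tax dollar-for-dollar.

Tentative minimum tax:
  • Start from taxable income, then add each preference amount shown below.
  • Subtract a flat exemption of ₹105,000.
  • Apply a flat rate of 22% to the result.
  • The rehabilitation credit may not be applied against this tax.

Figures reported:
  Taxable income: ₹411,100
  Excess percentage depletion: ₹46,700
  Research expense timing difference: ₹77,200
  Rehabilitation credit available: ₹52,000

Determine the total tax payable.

₹94,600

Tentative minimum tax:
  Adjusted income: ₹411,100 + ₹46,700 + ₹77,200 = ₹535,000
  Less exemption ₹105,000 → base ₹430,000
  ₹430,000 × 22% = ₹94,600

Standard income tax:
  ₹199,000 × 9% = ₹17,910
  ₹38,000 × 15% = ₹5,700
  ₹174,100 × 22% = ₹38,302
  → ₹61,912
  Less rehabilitation credit ₹52,000 → ₹9,912

₹94,600 > ₹9,912, so the tentative minimum tax is the binding amount.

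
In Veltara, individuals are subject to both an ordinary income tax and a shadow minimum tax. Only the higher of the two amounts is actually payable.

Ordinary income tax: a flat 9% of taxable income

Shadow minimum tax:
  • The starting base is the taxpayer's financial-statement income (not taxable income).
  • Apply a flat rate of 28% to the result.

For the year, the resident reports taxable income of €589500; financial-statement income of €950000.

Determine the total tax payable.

Shadow minimum tax:
  Base (financial-statement income): €950000
  €950000 × 28% = €266000

Ordinary income tax:
  €589500 × 9% = €53055

€266000 > €53055, so the shadow minimum tax is the binding amount.

€266000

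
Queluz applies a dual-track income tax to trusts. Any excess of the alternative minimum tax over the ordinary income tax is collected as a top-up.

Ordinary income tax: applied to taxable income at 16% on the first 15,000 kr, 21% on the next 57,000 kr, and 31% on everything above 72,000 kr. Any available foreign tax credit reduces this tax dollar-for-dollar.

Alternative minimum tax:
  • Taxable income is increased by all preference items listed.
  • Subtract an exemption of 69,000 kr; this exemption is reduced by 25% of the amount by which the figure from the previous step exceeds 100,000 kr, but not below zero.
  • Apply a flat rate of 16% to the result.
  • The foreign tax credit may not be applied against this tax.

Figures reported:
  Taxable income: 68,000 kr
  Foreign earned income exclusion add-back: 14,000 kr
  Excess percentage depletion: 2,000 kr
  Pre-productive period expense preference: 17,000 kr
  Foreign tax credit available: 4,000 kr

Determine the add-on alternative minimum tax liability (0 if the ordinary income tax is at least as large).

Ordinary income tax:
  15,000 kr × 16% = 2,400 kr
  53,000 kr × 21% = 11,130 kr
  → 13,530 kr
  Less foreign tax credit 4,000 kr → 9,530 kr

Alternative minimum tax:
  Adjusted income: 68,000 kr + 14,000 kr + 2,000 kr + 17,000 kr = 101,000 kr
  Exemption: 69,000 kr − 25% × (101,000 kr − 100,000 kr) = 69,000 kr − 250 kr = 68,750 kr
  Base: 101,000 kr − 68,750 kr = 32,250 kr
  32,250 kr × 16% = 5,160 kr

5,160 kr ≤ 9,530 kr, so no add-on is due.

0 kr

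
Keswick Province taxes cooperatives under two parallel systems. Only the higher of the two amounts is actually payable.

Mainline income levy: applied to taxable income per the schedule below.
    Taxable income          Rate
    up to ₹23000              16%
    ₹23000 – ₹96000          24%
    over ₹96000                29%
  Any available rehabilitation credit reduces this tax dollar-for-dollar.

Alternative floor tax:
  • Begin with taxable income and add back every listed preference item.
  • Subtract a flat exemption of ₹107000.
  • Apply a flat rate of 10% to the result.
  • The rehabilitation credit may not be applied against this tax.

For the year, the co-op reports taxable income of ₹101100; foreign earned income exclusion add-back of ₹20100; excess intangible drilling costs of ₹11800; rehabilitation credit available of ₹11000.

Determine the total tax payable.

₹11679

Alternative floor tax:
  Adjusted income: ₹101100 + ₹20100 + ₹11800 = ₹133000
  Less exemption ₹107000 → base ₹26000
  ₹26000 × 10% = ₹2600

Mainline income levy:
  ₹23000 × 16% = ₹3680
  ₹73000 × 24% = ₹17520
  ₹5100 × 29% = ₹1479
  → ₹22679
  Less rehabilitation credit ₹11000 → ₹11679

₹11679 > ₹2600, so the mainline income levy governs.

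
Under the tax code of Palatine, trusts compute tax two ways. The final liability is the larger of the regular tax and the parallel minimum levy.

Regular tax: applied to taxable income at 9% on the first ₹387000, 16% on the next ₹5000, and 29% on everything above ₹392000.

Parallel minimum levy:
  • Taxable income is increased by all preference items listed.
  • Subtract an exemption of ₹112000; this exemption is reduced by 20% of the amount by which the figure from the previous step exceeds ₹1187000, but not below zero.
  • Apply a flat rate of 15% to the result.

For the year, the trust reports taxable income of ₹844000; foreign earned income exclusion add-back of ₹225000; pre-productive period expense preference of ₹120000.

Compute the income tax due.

₹166710

Parallel minimum levy:
  Adjusted income: ₹844000 + ₹225000 + ₹120000 = ₹1189000
  Exemption: ₹112000 − 20% × (₹1189000 − ₹1187000) = ₹112000 − ₹400 = ₹111600
  Base: ₹1189000 − ₹111600 = ₹1077400
  ₹1077400 × 15% = ₹161610

Regular tax:
  ₹387000 × 9% = ₹34830
  ₹5000 × 16% = ₹800
  ₹452000 × 29% = ₹131080
  → ₹166710

₹166710 > ₹161610, so the regular tax governs.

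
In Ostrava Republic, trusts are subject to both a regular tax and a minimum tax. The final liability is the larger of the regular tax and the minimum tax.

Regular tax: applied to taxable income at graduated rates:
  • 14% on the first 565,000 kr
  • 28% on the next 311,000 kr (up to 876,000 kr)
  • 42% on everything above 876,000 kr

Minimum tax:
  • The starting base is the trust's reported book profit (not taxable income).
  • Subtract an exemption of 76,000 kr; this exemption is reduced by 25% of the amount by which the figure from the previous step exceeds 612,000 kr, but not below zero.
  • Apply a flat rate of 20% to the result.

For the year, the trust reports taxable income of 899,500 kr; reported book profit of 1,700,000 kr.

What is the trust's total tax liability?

340,000 kr

Regular tax:
  565,000 kr × 14% = 79,100 kr
  311,000 kr × 28% = 87,080 kr
  23,500 kr × 42% = 9,870 kr
  → 176,050 kr

Minimum tax:
  Base (reported book profit): 1,700,000 kr
  Exemption: 25% × (1,700,000 kr − 612,000 kr) = 272,000 kr ≥ 76,000 kr, so the exemption is fully phased out
  Base: 1,700,000 kr − 0 kr = 1,700,000 kr
  1,700,000 kr × 20% = 340,000 kr

340,000 kr > 176,050 kr, so the minimum tax is the binding amount.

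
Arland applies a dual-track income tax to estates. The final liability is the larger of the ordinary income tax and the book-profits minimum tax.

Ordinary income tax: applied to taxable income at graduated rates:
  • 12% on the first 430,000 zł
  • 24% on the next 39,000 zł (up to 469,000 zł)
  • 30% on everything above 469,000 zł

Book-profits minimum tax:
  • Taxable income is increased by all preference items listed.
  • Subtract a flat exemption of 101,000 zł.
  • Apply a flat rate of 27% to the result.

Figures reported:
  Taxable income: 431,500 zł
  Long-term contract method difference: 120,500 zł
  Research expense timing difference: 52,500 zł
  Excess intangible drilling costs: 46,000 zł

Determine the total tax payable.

148,365 zł

Book-profits minimum tax:
  Adjusted income: 431,500 zł + 120,500 zł + 52,500 zł + 46,000 zł = 650,500 zł
  Less exemption 101,000 zł → base 549,500 zł
  549,500 zł × 27% = 148,365 zł

Ordinary income tax:
  430,000 zł × 12% = 51,600 zł
  1,500 zł × 24% = 360 zł
  → 51,960 zł

148,365 zł > 51,960 zł, so the book-profits minimum tax is the binding amount.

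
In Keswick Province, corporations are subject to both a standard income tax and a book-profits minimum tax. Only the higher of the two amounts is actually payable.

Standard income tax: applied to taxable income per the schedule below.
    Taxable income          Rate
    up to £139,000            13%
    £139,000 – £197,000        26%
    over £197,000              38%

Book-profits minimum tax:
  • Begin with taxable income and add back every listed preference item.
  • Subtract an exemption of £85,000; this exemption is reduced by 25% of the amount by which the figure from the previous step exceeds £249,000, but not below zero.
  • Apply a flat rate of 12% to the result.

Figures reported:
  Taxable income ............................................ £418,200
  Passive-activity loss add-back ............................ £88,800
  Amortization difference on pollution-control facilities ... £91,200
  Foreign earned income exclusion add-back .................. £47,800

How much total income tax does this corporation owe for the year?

£117,206

Book-profits minimum tax:
  Adjusted income: £418,200 + £88,800 + £91,200 + £47,800 = £646,000
  Exemption: 25% × (£646,000 − £249,000) = £99,250 ≥ £85,000, so the exemption is fully phased out
  Base: £646,000 − £0 = £646,000
  £646,000 × 12% = £77,520

Standard income tax:
  £139,000 × 13% = £18,070
  £58,000 × 26% = £15,080
  £221,200 × 38% = £84,056
  → £117,206

£117,206 > £77,520, so the standard income tax governs.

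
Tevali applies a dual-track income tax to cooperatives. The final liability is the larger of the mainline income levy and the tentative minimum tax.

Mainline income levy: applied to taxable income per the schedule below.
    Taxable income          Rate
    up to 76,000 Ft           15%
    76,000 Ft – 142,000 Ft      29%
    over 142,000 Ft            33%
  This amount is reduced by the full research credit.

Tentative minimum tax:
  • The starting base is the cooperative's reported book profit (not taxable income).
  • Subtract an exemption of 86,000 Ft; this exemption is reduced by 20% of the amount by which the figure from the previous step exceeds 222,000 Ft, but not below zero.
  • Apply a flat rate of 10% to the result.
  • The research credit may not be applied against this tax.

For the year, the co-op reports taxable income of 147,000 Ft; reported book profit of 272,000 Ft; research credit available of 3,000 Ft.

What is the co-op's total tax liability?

29,190 Ft

Tentative minimum tax:
  Base (reported book profit): 272,000 Ft
  Exemption: 86,000 Ft − 20% × (272,000 Ft − 222,000 Ft) = 86,000 Ft − 10,000 Ft = 76,000 Ft
  Base: 272,000 Ft − 76,000 Ft = 196,000 Ft
  196,000 Ft × 10% = 19,600 Ft

Mainline income levy:
  76,000 Ft × 15% = 11,400 Ft
  66,000 Ft × 29% = 19,140 Ft
  5,000 Ft × 33% = 1,650 Ft
  → 32,190 Ft
  Less research credit 3,000 Ft → 29,190 Ft

29,190 Ft > 19,600 Ft, so the mainline income levy governs.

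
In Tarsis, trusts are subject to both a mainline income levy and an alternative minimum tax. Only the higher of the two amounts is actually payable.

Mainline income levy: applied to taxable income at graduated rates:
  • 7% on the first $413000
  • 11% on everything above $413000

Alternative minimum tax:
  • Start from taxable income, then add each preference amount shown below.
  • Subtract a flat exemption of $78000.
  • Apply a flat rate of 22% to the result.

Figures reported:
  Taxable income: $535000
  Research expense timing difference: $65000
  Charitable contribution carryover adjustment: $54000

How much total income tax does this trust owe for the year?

Alternative minimum tax:
  Adjusted income: $535000 + $65000 + $54000 = $654000
  Less exemption $78000 → base $576000
  $576000 × 22% = $126720

Mainline income levy:
  $413000 × 7% = $28910
  $122000 × 11% = $13420
  → $42330

$126720 > $42330, so the alternative minimum tax is the binding amount.

$126720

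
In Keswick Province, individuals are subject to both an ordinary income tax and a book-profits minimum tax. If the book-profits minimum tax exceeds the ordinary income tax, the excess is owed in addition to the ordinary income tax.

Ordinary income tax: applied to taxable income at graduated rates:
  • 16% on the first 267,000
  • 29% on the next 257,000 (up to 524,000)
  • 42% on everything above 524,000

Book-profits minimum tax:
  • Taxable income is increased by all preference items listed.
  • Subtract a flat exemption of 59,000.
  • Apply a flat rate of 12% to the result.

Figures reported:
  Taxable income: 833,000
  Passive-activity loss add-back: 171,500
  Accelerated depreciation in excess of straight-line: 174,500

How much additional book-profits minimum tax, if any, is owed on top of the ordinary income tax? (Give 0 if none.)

Ordinary income tax:
  267,000 × 16% = 42,720
  257,000 × 29% = 74,530
  309,000 × 42% = 129,780
  → 247,030

Book-profits minimum tax:
  Adjusted income: 833,000 + 171,500 + 174,500 = 1,179,000
  Less exemption 59,000 → base 1,120,000
  1,120,000 × 12% = 134,400

134,400 ≤ 247,030, so no add-on is due.

0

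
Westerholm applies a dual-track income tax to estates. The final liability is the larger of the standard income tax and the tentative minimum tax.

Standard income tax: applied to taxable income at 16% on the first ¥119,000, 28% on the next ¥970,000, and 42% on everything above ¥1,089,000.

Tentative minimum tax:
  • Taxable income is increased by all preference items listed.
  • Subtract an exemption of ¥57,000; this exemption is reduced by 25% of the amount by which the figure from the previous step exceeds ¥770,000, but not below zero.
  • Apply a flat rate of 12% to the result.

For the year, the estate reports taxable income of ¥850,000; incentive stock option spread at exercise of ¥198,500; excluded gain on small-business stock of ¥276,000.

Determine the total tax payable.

Tentative minimum tax:
  Adjusted income: ¥850,000 + ¥198,500 + ¥276,000 = ¥1,324,500
  Exemption: 25% × (¥1,324,500 − ¥770,000) = ¥138,625 ≥ ¥57,000, so the exemption is fully phased out
  Base: ¥1,324,500 − ¥0 = ¥1,324,500
  ¥1,324,500 × 12% = ¥158,940

Standard income tax:
  ¥119,000 × 16% = ¥19,040
  ¥731,000 × 28% = ¥204,680
  → ¥223,720

¥223,720 > ¥158,940, so the standard income tax governs.

¥223,720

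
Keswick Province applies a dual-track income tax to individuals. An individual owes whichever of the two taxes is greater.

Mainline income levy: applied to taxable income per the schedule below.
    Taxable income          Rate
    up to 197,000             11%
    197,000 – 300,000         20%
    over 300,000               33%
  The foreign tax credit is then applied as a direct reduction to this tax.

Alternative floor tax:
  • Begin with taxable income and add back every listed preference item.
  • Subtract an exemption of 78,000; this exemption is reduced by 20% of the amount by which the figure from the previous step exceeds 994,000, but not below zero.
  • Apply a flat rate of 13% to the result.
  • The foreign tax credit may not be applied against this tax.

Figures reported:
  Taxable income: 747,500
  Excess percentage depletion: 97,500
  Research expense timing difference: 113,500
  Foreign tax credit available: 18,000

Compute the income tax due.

Alternative floor tax:
  Adjusted income: 747,500 + 97,500 + 113,500 = 958,500
  Exemption: 958,500 ≤ 994,000, so full 78,000 applies
  Base: 958,500 − 78,000 = 880,500
  880,500 × 13% = 114,465

Mainline income levy:
  197,000 × 11% = 21,670
  103,000 × 20% = 20,600
  447,500 × 33% = 147,675
  → 189,945
  Less foreign tax credit 18,000 → 171,945

171,945 > 114,465, so the mainline income levy governs.

171,945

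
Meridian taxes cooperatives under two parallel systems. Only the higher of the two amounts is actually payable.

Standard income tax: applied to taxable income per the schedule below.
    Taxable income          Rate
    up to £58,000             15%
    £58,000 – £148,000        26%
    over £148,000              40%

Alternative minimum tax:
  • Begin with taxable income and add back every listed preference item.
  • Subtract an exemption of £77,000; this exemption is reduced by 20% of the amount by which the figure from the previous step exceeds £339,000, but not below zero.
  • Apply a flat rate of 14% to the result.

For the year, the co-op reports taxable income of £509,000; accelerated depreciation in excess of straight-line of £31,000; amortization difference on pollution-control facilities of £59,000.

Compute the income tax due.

Standard income tax:
  £58,000 × 15% = £8,700
  £90,000 × 26% = £23,400
  £361,000 × 40% = £144,400
  → £176,500

Alternative minimum tax:
  Adjusted income: £509,000 + £31,000 + £59,000 = £599,000
  Exemption: £77,000 − 20% × (£599,000 − £339,000) = £77,000 − £52,000 = £25,000
  Base: £599,000 − £25,000 = £574,000
  £574,000 × 14% = £80,360

£176,500 > £80,360, so the standard income tax governs.

£176,500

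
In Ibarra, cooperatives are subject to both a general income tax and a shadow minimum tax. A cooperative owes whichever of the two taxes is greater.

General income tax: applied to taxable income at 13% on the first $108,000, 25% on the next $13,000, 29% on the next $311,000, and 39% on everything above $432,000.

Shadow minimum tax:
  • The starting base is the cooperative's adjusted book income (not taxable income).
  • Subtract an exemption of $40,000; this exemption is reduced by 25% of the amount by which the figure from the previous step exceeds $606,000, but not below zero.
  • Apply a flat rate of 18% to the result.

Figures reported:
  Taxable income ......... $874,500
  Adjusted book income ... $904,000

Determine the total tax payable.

$280,055

Shadow minimum tax:
  Base (adjusted book income): $904,000
  Exemption: 25% × ($904,000 − $606,000) = $74,500 ≥ $40,000, so the exemption is fully phased out
  Base: $904,000 − $0 = $904,000
  $904,000 × 18% = $162,720

General income tax:
  $108,000 × 13% = $14,040
  $13,000 × 25% = $3,250
  $311,000 × 29% = $90,190
  $442,500 × 39% = $172,575
  → $280,055

$280,055 > $162,720, so the general income tax governs.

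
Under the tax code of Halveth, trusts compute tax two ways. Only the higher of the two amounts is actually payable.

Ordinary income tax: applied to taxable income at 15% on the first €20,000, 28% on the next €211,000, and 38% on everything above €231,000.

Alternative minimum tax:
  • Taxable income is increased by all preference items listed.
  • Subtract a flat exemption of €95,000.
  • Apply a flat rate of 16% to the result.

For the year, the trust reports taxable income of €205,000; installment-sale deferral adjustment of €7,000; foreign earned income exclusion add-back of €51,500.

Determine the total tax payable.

Alternative minimum tax:
  Adjusted income: €205,000 + €7,000 + €51,500 = €263,500
  Less exemption €95,000 → base €168,500
  €168,500 × 16% = €26,960

Ordinary income tax:
  €20,000 × 15% = €3,000
  €185,000 × 28% = €51,800
  → €54,800

€54,800 > €26,960, so the ordinary income tax governs.

€54,800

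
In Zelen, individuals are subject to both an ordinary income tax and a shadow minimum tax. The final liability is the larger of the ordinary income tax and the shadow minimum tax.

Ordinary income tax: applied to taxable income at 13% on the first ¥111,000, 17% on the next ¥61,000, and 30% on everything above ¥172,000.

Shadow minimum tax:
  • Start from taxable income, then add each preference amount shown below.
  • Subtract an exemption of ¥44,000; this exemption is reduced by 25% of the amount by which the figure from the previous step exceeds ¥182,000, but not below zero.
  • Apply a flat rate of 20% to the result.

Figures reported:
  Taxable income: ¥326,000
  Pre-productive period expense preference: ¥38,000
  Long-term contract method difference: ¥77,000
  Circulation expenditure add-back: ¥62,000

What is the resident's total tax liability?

¥100,600

Ordinary income tax:
  ¥111,000 × 13% = ¥14,430
  ¥61,000 × 17% = ¥10,370
  ¥154,000 × 30% = ¥46,200
  → ¥71,000

Shadow minimum tax:
  Adjusted income: ¥326,000 + ¥38,000 + ¥77,000 + ¥62,000 = ¥503,000
  Exemption: 25% × (¥503,000 − ¥182,000) = ¥80,250 ≥ ¥44,000, so the exemption is fully phased out
  Base: ¥503,000 − ¥0 = ¥503,000
  ¥503,000 × 20% = ¥100,600

¥100,600 > ¥71,000, so the shadow minimum tax is the binding amount.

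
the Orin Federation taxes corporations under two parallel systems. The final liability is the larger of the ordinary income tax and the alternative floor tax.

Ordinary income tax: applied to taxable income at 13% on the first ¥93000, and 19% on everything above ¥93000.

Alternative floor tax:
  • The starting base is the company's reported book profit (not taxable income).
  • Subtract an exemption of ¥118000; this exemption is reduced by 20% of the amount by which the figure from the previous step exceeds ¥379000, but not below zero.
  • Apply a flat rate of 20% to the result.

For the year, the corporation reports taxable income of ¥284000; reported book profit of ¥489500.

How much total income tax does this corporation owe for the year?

¥78720

Alternative floor tax:
  Base (reported book profit): ¥489500
  Exemption: ¥118000 − 20% × (¥489500 − ¥379000) = ¥118000 − ¥22100 = ¥95900
  Base: ¥489500 − ¥95900 = ¥393600
  ¥393600 × 20% = ¥78720

Ordinary income tax:
  ¥93000 × 13% = ¥12090
  ¥191000 × 19% = ¥36290
  → ¥48380

¥78720 > ¥48380, so the alternative floor tax is the binding amount.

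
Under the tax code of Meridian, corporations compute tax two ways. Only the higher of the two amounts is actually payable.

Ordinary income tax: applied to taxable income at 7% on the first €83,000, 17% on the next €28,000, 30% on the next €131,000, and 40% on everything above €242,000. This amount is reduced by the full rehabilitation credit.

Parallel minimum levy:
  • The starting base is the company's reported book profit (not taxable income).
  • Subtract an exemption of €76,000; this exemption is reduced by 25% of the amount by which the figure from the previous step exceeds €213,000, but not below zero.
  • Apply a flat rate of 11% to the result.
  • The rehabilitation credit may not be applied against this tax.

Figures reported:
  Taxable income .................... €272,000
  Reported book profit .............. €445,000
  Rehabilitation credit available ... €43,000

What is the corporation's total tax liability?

Parallel minimum levy:
  Base (reported book profit): €445,000
  Exemption: €76,000 − 25% × (€445,000 − €213,000) = €76,000 − €58,000 = €18,000
  Base: €445,000 − €18,000 = €427,000
  €427,000 × 11% = €46,970

Ordinary income tax:
  €83,000 × 7% = €5,810
  €28,000 × 17% = €4,760
  €131,000 × 30% = €39,300
  €30,000 × 40% = €12,000
  → €61,870
  Less rehabilitation credit €43,000 → €18,870

€46,970 > €18,870, so the parallel minimum levy is the binding amount.

€46,970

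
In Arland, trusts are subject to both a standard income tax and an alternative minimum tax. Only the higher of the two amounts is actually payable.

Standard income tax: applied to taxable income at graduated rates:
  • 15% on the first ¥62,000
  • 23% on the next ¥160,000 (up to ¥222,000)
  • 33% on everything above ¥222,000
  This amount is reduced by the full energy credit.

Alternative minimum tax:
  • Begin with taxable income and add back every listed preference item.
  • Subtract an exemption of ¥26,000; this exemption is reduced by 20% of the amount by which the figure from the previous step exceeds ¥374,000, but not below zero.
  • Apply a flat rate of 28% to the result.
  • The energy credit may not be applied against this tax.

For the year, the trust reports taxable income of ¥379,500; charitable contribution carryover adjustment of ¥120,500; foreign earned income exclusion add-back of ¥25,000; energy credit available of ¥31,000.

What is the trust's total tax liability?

¥147,000

Alternative minimum tax:
  Adjusted income: ¥379,500 + ¥120,500 + ¥25,000 = ¥525,000
  Exemption: 20% × (¥525,000 − ¥374,000) = ¥30,200 ≥ ¥26,000, so the exemption is fully phased out
  Base: ¥525,000 − ¥0 = ¥525,000
  ¥525,000 × 28% = ¥147,000

Standard income tax:
  ¥62,000 × 15% = ¥9,300
  ¥160,000 × 23% = ¥36,800
  ¥157,500 × 33% = ¥51,975
  → ¥98,075
  Less energy credit ¥31,000 → ¥67,075

¥147,000 > ¥67,075, so the alternative minimum tax is the binding amount.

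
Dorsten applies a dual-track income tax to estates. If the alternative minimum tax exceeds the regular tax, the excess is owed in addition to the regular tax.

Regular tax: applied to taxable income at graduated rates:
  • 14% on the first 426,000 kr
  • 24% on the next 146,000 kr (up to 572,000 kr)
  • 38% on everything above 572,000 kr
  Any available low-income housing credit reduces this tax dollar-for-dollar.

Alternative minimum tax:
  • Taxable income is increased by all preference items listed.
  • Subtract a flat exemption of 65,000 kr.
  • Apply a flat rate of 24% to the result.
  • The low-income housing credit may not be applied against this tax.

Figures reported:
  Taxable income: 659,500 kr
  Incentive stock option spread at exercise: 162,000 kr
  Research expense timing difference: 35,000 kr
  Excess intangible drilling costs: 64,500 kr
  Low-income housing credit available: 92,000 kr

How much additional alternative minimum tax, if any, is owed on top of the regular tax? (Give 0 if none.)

Regular tax:
  426,000 kr × 14% = 59,640 kr
  146,000 kr × 24% = 35,040 kr
  87,500 kr × 38% = 33,250 kr
  → 127,930 kr
  Less low-income housing credit 92,000 kr → 35,930 kr

Alternative minimum tax:
  Adjusted income: 659,500 kr + 162,000 kr + 35,000 kr + 64,500 kr = 921,000 kr
  Less exemption 65,000 kr → base 856,000 kr
  856,000 kr × 24% = 205,440 kr

Excess of alternative minimum tax over regular tax: 205,440 kr − 35,930 kr = 169,510 kr.

169,510 kr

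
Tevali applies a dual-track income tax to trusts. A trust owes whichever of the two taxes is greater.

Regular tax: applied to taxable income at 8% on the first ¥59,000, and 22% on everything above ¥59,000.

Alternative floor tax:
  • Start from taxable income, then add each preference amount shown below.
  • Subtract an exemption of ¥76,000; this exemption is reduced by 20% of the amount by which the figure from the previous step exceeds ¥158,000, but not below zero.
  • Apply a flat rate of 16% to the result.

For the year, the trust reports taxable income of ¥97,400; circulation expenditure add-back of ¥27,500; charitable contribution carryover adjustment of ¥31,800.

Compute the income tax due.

Alternative floor tax:
  Adjusted income: ¥97,400 + ¥27,500 + ¥31,800 = ¥156,700
  Exemption: ¥156,700 ≤ ¥158,000, so full ¥76,000 applies
  Base: ¥156,700 − ¥76,000 = ¥80,700
  ¥80,700 × 16% = ¥12,912

Regular tax:
  ¥59,000 × 8% = ¥4,720
  ¥38,400 × 22% = ¥8,448
  → ¥13,168

¥13,168 > ¥12,912, so the regular tax governs.

¥13,168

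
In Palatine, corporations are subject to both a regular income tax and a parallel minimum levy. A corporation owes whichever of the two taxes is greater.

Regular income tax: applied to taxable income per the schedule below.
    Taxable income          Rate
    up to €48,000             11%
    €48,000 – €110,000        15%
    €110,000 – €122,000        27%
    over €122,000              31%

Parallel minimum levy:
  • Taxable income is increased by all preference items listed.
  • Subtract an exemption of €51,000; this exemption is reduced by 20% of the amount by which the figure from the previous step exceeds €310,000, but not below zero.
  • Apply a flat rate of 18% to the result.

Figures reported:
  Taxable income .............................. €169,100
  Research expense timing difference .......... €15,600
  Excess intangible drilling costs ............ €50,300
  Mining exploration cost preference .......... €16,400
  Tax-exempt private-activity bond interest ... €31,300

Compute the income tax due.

€41,706

Regular income tax:
  €48,000 × 11% = €5,280
  €62,000 × 15% = €9,300
  €12,000 × 27% = €3,240
  €47,100 × 31% = €14,601
  → €32,421

Parallel minimum levy:
  Adjusted income: €169,100 + €15,600 + €50,300 + €16,400 + €31,300 = €282,700
  Exemption: €282,700 ≤ €310,000, so full €51,000 applies
  Base: €282,700 − €51,000 = €231,700
  €231,700 × 18% = €41,706

€41,706 > €32,421, so the parallel minimum levy is the binding amount.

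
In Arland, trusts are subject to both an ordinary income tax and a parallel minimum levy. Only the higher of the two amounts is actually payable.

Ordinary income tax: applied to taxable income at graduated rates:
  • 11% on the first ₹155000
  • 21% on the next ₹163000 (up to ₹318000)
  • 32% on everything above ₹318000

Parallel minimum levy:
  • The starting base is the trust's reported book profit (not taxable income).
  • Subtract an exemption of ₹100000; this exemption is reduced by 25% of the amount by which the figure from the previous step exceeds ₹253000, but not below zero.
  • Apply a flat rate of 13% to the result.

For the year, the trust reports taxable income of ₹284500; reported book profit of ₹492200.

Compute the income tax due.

Ordinary income tax:
  ₹155000 × 11% = ₹17050
  ₹129500 × 21% = ₹27195
  → ₹44245

Parallel minimum levy:
  Base (reported book profit): ₹492200
  Exemption: ₹100000 − 25% × (₹492200 − ₹253000) = ₹100000 − ₹59800 = ₹40200
  Base: ₹492200 − ₹40200 = ₹452000
  ₹452000 × 13% = ₹58760

₹58760 > ₹44245, so the parallel minimum levy is the binding amount.

₹58760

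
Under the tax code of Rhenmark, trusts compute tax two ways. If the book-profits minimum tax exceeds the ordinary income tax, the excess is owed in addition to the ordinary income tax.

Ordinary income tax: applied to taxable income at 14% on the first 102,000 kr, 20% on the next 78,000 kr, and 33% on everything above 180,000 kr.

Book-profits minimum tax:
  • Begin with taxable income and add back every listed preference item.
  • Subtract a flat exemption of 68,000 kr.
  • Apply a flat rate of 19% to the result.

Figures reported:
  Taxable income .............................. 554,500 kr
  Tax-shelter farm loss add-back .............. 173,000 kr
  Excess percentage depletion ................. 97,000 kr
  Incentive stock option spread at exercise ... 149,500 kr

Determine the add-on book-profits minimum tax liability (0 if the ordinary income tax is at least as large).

Book-profits minimum tax:
  Adjusted income: 554,500 kr + 173,000 kr + 97,000 kr + 149,500 kr = 974,000 kr
  Less exemption 68,000 kr → base 906,000 kr
  906,000 kr × 19% = 172,140 kr

Ordinary income tax:
  102,000 kr × 14% = 14,280 kr
  78,000 kr × 20% = 15,600 kr
  374,500 kr × 33% = 123,585 kr
  → 153,465 kr

Excess of book-profits minimum tax over ordinary income tax: 172,140 kr − 153,465 kr = 18,675 kr.

18,675 kr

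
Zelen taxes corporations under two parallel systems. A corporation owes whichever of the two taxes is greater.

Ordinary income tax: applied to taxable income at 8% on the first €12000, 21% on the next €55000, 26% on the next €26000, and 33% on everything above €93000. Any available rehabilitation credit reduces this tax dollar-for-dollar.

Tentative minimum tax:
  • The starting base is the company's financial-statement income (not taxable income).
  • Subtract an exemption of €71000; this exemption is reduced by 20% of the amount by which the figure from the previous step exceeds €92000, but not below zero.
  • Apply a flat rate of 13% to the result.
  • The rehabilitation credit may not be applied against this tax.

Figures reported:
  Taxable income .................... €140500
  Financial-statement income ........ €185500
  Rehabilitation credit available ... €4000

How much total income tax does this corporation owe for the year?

€30945

Ordinary income tax:
  €12000 × 8% = €960
  €55000 × 21% = €11550
  €26000 × 26% = €6760
  €47500 × 33% = €15675
  → €34945
  Less rehabilitation credit €4000 → €30945

Tentative minimum tax:
  Base (financial-statement income): €185500
  Exemption: €71000 − 20% × (€185500 − €92000) = €71000 − €18700 = €52300
  Base: €185500 − €52300 = €133200
  €133200 × 13% = €17316

€30945 > €17316, so the ordinary income tax governs.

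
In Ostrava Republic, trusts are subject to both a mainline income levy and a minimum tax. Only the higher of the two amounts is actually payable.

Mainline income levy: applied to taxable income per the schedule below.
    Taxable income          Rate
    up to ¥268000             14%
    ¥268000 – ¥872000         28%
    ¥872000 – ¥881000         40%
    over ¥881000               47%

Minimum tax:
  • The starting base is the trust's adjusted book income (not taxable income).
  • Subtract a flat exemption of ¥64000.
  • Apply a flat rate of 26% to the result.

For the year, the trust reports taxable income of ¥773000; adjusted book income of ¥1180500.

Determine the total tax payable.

Mainline income levy:
  ¥268000 × 14% = ¥37520
  ¥505000 × 28% = ¥141400
  → ¥178920

Minimum tax:
  Base (adjusted book income): ¥1180500
  Less exemption ¥64000 → base ¥1116500
  ¥1116500 × 26% = ¥290290

¥290290 > ¥178920, so the minimum tax is the binding amount.

¥290290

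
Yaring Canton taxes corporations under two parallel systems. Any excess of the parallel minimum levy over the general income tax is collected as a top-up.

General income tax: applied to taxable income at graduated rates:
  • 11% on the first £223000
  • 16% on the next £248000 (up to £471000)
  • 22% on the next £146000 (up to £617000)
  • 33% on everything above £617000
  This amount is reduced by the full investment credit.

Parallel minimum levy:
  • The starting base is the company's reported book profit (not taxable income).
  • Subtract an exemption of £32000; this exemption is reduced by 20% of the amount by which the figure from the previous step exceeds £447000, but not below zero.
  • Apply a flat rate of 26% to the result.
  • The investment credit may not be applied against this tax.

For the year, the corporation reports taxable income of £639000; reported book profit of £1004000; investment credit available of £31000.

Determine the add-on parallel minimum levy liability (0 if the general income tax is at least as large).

£188450

General income tax:
  £223000 × 11% = £24530
  £248000 × 16% = £39680
  £146000 × 22% = £32120
  £22000 × 33% = £7260
  → £103590
  Less investment credit £31000 → £72590

Parallel minimum levy:
  Base (reported book profit): £1004000
  Exemption: 20% × (£1004000 − £447000) = £111400 ≥ £32000, so the exemption is fully phased out
  Base: £1004000 − £0 = £1004000
  £1004000 × 26% = £261040

Excess of parallel minimum levy over general income tax: £261040 − £72590 = £188450.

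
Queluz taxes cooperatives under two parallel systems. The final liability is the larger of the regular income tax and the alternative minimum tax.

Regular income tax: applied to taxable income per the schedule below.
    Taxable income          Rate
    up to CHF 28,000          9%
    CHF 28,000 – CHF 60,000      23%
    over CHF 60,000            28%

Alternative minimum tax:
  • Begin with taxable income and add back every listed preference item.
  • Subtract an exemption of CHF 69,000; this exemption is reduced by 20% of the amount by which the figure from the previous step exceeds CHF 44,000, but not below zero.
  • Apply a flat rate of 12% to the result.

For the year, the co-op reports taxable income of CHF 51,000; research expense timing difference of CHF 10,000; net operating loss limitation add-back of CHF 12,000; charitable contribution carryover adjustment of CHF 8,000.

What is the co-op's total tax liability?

Alternative minimum tax:
  Adjusted income: CHF 51,000 + CHF 10,000 + CHF 12,000 + CHF 8,000 = CHF 81,000
  Exemption: CHF 69,000 − 20% × (CHF 81,000 − CHF 44,000) = CHF 69,000 − CHF 7,400 = CHF 61,600
  Base: CHF 81,000 − CHF 61,600 = CHF 19,400
  CHF 19,400 × 12% = CHF 2,328

Regular income tax:
  CHF 28,000 × 9% = CHF 2,520
  CHF 23,000 × 23% = CHF 5,290
  → CHF 7,810

CHF 7,810 > CHF 2,328, so the regular income tax governs.

CHF 7,810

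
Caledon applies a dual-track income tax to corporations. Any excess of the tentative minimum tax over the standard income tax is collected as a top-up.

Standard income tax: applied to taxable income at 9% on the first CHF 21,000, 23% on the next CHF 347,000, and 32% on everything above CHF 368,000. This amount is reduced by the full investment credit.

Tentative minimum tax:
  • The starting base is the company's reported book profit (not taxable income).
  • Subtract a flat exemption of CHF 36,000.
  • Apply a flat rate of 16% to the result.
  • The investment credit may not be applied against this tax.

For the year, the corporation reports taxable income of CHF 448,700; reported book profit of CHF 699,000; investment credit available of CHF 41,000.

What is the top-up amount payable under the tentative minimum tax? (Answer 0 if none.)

CHF 39,556

Tentative minimum tax:
  Base (reported book profit): CHF 699,000
  Less exemption CHF 36,000 → base CHF 663,000
  CHF 663,000 × 16% = CHF 106,080

Standard income tax:
  CHF 21,000 × 9% = CHF 1,890
  CHF 347,000 × 23% = CHF 79,810
  CHF 80,700 × 32% = CHF 25,824
  → CHF 107,524
  Less investment credit CHF 41,000 → CHF 66,524

Excess of tentative minimum tax over standard income tax: CHF 106,080 − CHF 66,524 = CHF 39,556.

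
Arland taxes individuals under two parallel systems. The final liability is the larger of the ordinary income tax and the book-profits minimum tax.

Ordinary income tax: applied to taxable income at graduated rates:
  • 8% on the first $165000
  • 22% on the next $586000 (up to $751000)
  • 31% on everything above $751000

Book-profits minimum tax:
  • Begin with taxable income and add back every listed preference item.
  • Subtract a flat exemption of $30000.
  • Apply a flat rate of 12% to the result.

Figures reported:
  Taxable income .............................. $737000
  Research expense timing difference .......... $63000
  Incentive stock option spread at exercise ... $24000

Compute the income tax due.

Ordinary income tax:
  $165000 × 8% = $13200
  $572000 × 22% = $125840
  → $139040

Book-profits minimum tax:
  Adjusted income: $737000 + $63000 + $24000 = $824000
  Less exemption $30000 → base $794000
  $794000 × 12% = $95280

$139040 > $95280, so the ordinary income tax governs.

$139040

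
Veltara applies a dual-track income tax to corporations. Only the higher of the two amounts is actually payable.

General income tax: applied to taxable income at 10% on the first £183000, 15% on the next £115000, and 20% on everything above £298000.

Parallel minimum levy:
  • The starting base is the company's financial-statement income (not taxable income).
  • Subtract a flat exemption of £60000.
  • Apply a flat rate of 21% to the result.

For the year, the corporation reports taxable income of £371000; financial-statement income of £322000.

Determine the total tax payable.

£55020

Parallel minimum levy:
  Base (financial-statement income): £322000
  Less exemption £60000 → base £262000
  £262000 × 21% = £55020

General income tax:
  £183000 × 10% = £18300
  £115000 × 15% = £17250
  £73000 × 20% = £14600
  → £50150

£55020 > £50150, so the parallel minimum levy is the binding amount.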